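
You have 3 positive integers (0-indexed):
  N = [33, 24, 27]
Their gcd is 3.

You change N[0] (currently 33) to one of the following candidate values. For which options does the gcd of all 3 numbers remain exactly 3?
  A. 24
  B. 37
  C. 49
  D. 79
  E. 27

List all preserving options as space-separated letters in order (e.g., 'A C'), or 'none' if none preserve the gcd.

Answer: A E

Derivation:
Old gcd = 3; gcd of others (without N[0]) = 3
New gcd for candidate v: gcd(3, v). Preserves old gcd iff gcd(3, v) = 3.
  Option A: v=24, gcd(3,24)=3 -> preserves
  Option B: v=37, gcd(3,37)=1 -> changes
  Option C: v=49, gcd(3,49)=1 -> changes
  Option D: v=79, gcd(3,79)=1 -> changes
  Option E: v=27, gcd(3,27)=3 -> preserves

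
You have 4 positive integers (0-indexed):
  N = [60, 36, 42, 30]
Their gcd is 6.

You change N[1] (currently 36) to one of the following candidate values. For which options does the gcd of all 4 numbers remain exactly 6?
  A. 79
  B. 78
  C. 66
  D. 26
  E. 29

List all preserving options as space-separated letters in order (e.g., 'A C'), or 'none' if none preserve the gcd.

Answer: B C

Derivation:
Old gcd = 6; gcd of others (without N[1]) = 6
New gcd for candidate v: gcd(6, v). Preserves old gcd iff gcd(6, v) = 6.
  Option A: v=79, gcd(6,79)=1 -> changes
  Option B: v=78, gcd(6,78)=6 -> preserves
  Option C: v=66, gcd(6,66)=6 -> preserves
  Option D: v=26, gcd(6,26)=2 -> changes
  Option E: v=29, gcd(6,29)=1 -> changes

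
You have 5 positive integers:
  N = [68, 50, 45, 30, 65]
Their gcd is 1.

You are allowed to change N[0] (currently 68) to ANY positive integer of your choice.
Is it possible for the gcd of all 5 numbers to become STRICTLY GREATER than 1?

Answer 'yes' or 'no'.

Answer: yes

Derivation:
Current gcd = 1
gcd of all OTHER numbers (without N[0]=68): gcd([50, 45, 30, 65]) = 5
The new gcd after any change is gcd(5, new_value).
This can be at most 5.
Since 5 > old gcd 1, the gcd CAN increase (e.g., set N[0] = 5).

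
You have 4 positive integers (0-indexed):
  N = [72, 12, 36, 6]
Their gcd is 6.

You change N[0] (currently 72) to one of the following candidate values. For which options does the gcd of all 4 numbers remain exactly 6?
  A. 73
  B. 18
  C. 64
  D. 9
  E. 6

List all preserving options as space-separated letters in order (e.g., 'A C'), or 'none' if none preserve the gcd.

Answer: B E

Derivation:
Old gcd = 6; gcd of others (without N[0]) = 6
New gcd for candidate v: gcd(6, v). Preserves old gcd iff gcd(6, v) = 6.
  Option A: v=73, gcd(6,73)=1 -> changes
  Option B: v=18, gcd(6,18)=6 -> preserves
  Option C: v=64, gcd(6,64)=2 -> changes
  Option D: v=9, gcd(6,9)=3 -> changes
  Option E: v=6, gcd(6,6)=6 -> preserves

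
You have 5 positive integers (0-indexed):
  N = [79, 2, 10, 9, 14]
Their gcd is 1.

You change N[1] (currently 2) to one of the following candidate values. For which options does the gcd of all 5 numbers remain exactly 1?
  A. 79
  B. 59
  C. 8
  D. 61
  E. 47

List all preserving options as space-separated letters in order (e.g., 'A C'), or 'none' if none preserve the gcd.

Old gcd = 1; gcd of others (without N[1]) = 1
New gcd for candidate v: gcd(1, v). Preserves old gcd iff gcd(1, v) = 1.
  Option A: v=79, gcd(1,79)=1 -> preserves
  Option B: v=59, gcd(1,59)=1 -> preserves
  Option C: v=8, gcd(1,8)=1 -> preserves
  Option D: v=61, gcd(1,61)=1 -> preserves
  Option E: v=47, gcd(1,47)=1 -> preserves

Answer: A B C D E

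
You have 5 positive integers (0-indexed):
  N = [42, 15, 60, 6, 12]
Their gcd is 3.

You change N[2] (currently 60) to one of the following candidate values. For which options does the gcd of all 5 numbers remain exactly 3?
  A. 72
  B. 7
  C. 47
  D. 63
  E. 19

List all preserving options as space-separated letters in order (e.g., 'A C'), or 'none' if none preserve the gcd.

Old gcd = 3; gcd of others (without N[2]) = 3
New gcd for candidate v: gcd(3, v). Preserves old gcd iff gcd(3, v) = 3.
  Option A: v=72, gcd(3,72)=3 -> preserves
  Option B: v=7, gcd(3,7)=1 -> changes
  Option C: v=47, gcd(3,47)=1 -> changes
  Option D: v=63, gcd(3,63)=3 -> preserves
  Option E: v=19, gcd(3,19)=1 -> changes

Answer: A D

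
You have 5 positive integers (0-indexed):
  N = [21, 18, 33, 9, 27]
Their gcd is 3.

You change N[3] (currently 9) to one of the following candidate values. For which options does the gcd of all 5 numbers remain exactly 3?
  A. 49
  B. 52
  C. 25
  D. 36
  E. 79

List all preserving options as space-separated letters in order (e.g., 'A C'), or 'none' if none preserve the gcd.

Old gcd = 3; gcd of others (without N[3]) = 3
New gcd for candidate v: gcd(3, v). Preserves old gcd iff gcd(3, v) = 3.
  Option A: v=49, gcd(3,49)=1 -> changes
  Option B: v=52, gcd(3,52)=1 -> changes
  Option C: v=25, gcd(3,25)=1 -> changes
  Option D: v=36, gcd(3,36)=3 -> preserves
  Option E: v=79, gcd(3,79)=1 -> changes

Answer: D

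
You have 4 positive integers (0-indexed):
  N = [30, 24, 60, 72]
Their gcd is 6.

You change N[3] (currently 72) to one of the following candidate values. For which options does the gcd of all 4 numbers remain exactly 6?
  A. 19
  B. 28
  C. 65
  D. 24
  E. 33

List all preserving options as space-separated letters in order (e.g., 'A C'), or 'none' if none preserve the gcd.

Old gcd = 6; gcd of others (without N[3]) = 6
New gcd for candidate v: gcd(6, v). Preserves old gcd iff gcd(6, v) = 6.
  Option A: v=19, gcd(6,19)=1 -> changes
  Option B: v=28, gcd(6,28)=2 -> changes
  Option C: v=65, gcd(6,65)=1 -> changes
  Option D: v=24, gcd(6,24)=6 -> preserves
  Option E: v=33, gcd(6,33)=3 -> changes

Answer: D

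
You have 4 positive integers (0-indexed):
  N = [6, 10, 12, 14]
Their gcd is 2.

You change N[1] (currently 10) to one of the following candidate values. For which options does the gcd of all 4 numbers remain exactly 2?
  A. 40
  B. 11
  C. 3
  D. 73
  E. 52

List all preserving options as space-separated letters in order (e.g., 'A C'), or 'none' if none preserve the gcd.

Old gcd = 2; gcd of others (without N[1]) = 2
New gcd for candidate v: gcd(2, v). Preserves old gcd iff gcd(2, v) = 2.
  Option A: v=40, gcd(2,40)=2 -> preserves
  Option B: v=11, gcd(2,11)=1 -> changes
  Option C: v=3, gcd(2,3)=1 -> changes
  Option D: v=73, gcd(2,73)=1 -> changes
  Option E: v=52, gcd(2,52)=2 -> preserves

Answer: A E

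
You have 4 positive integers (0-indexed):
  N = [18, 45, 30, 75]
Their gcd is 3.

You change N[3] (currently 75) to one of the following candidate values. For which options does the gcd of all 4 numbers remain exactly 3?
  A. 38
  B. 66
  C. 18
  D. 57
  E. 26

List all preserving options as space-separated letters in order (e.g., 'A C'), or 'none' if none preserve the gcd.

Old gcd = 3; gcd of others (without N[3]) = 3
New gcd for candidate v: gcd(3, v). Preserves old gcd iff gcd(3, v) = 3.
  Option A: v=38, gcd(3,38)=1 -> changes
  Option B: v=66, gcd(3,66)=3 -> preserves
  Option C: v=18, gcd(3,18)=3 -> preserves
  Option D: v=57, gcd(3,57)=3 -> preserves
  Option E: v=26, gcd(3,26)=1 -> changes

Answer: B C D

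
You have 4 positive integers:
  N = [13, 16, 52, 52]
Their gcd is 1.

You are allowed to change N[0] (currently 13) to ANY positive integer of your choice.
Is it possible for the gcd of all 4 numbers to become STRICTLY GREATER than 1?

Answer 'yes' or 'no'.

Current gcd = 1
gcd of all OTHER numbers (without N[0]=13): gcd([16, 52, 52]) = 4
The new gcd after any change is gcd(4, new_value).
This can be at most 4.
Since 4 > old gcd 1, the gcd CAN increase (e.g., set N[0] = 4).

Answer: yes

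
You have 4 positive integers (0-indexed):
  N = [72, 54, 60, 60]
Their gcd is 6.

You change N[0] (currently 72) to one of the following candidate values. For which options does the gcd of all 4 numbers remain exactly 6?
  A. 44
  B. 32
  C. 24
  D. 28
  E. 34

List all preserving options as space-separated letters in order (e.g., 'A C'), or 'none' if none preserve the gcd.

Answer: C

Derivation:
Old gcd = 6; gcd of others (without N[0]) = 6
New gcd for candidate v: gcd(6, v). Preserves old gcd iff gcd(6, v) = 6.
  Option A: v=44, gcd(6,44)=2 -> changes
  Option B: v=32, gcd(6,32)=2 -> changes
  Option C: v=24, gcd(6,24)=6 -> preserves
  Option D: v=28, gcd(6,28)=2 -> changes
  Option E: v=34, gcd(6,34)=2 -> changes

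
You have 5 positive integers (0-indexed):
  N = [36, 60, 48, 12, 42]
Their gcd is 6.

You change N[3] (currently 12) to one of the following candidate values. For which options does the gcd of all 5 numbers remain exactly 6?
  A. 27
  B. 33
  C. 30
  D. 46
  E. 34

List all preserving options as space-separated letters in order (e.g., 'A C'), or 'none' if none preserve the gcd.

Old gcd = 6; gcd of others (without N[3]) = 6
New gcd for candidate v: gcd(6, v). Preserves old gcd iff gcd(6, v) = 6.
  Option A: v=27, gcd(6,27)=3 -> changes
  Option B: v=33, gcd(6,33)=3 -> changes
  Option C: v=30, gcd(6,30)=6 -> preserves
  Option D: v=46, gcd(6,46)=2 -> changes
  Option E: v=34, gcd(6,34)=2 -> changes

Answer: C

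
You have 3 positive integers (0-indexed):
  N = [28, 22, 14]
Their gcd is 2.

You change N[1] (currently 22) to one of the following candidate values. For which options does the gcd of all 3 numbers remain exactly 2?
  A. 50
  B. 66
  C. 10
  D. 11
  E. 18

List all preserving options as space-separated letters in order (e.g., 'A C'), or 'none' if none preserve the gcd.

Answer: A B C E

Derivation:
Old gcd = 2; gcd of others (without N[1]) = 14
New gcd for candidate v: gcd(14, v). Preserves old gcd iff gcd(14, v) = 2.
  Option A: v=50, gcd(14,50)=2 -> preserves
  Option B: v=66, gcd(14,66)=2 -> preserves
  Option C: v=10, gcd(14,10)=2 -> preserves
  Option D: v=11, gcd(14,11)=1 -> changes
  Option E: v=18, gcd(14,18)=2 -> preserves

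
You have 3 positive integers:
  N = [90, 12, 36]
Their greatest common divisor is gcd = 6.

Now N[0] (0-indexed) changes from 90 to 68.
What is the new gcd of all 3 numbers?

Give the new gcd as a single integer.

Numbers: [90, 12, 36], gcd = 6
Change: index 0, 90 -> 68
gcd of the OTHER numbers (without index 0): gcd([12, 36]) = 12
New gcd = gcd(g_others, new_val) = gcd(12, 68) = 4

Answer: 4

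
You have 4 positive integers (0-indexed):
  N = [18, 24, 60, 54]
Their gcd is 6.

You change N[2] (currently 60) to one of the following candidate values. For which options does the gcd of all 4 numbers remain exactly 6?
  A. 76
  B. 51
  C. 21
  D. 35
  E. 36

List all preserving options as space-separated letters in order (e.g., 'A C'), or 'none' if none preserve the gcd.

Answer: E

Derivation:
Old gcd = 6; gcd of others (without N[2]) = 6
New gcd for candidate v: gcd(6, v). Preserves old gcd iff gcd(6, v) = 6.
  Option A: v=76, gcd(6,76)=2 -> changes
  Option B: v=51, gcd(6,51)=3 -> changes
  Option C: v=21, gcd(6,21)=3 -> changes
  Option D: v=35, gcd(6,35)=1 -> changes
  Option E: v=36, gcd(6,36)=6 -> preserves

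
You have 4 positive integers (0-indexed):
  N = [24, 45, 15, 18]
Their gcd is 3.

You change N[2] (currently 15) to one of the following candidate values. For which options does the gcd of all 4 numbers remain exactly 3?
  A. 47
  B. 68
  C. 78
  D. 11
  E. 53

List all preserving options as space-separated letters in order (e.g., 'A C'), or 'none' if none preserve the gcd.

Answer: C

Derivation:
Old gcd = 3; gcd of others (without N[2]) = 3
New gcd for candidate v: gcd(3, v). Preserves old gcd iff gcd(3, v) = 3.
  Option A: v=47, gcd(3,47)=1 -> changes
  Option B: v=68, gcd(3,68)=1 -> changes
  Option C: v=78, gcd(3,78)=3 -> preserves
  Option D: v=11, gcd(3,11)=1 -> changes
  Option E: v=53, gcd(3,53)=1 -> changes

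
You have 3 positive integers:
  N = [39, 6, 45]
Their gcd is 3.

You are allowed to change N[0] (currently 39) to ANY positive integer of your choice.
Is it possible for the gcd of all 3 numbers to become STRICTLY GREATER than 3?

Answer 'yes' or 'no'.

Current gcd = 3
gcd of all OTHER numbers (without N[0]=39): gcd([6, 45]) = 3
The new gcd after any change is gcd(3, new_value).
This can be at most 3.
Since 3 = old gcd 3, the gcd can only stay the same or decrease.

Answer: no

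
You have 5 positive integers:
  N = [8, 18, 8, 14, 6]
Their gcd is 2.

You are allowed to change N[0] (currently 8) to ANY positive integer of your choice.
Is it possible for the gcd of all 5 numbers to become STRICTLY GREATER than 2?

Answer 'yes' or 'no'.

Answer: no

Derivation:
Current gcd = 2
gcd of all OTHER numbers (without N[0]=8): gcd([18, 8, 14, 6]) = 2
The new gcd after any change is gcd(2, new_value).
This can be at most 2.
Since 2 = old gcd 2, the gcd can only stay the same or decrease.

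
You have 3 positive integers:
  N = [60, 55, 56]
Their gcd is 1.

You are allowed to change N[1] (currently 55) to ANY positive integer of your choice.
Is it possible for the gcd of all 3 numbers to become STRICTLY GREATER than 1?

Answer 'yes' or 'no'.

Current gcd = 1
gcd of all OTHER numbers (without N[1]=55): gcd([60, 56]) = 4
The new gcd after any change is gcd(4, new_value).
This can be at most 4.
Since 4 > old gcd 1, the gcd CAN increase (e.g., set N[1] = 4).

Answer: yes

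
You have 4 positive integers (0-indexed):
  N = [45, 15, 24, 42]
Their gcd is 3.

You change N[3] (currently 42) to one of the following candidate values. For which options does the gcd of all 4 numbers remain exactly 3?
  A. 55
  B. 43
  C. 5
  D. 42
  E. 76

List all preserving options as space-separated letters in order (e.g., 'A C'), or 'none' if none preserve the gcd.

Old gcd = 3; gcd of others (without N[3]) = 3
New gcd for candidate v: gcd(3, v). Preserves old gcd iff gcd(3, v) = 3.
  Option A: v=55, gcd(3,55)=1 -> changes
  Option B: v=43, gcd(3,43)=1 -> changes
  Option C: v=5, gcd(3,5)=1 -> changes
  Option D: v=42, gcd(3,42)=3 -> preserves
  Option E: v=76, gcd(3,76)=1 -> changes

Answer: D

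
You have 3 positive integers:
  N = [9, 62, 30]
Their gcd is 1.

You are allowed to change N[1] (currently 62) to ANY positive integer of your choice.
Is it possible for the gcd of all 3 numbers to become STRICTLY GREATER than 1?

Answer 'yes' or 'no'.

Current gcd = 1
gcd of all OTHER numbers (without N[1]=62): gcd([9, 30]) = 3
The new gcd after any change is gcd(3, new_value).
This can be at most 3.
Since 3 > old gcd 1, the gcd CAN increase (e.g., set N[1] = 3).

Answer: yes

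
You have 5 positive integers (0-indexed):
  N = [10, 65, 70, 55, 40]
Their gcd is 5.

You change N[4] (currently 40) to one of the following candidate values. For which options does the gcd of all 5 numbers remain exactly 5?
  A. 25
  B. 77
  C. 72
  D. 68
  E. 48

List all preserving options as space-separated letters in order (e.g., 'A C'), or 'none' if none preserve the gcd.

Old gcd = 5; gcd of others (without N[4]) = 5
New gcd for candidate v: gcd(5, v). Preserves old gcd iff gcd(5, v) = 5.
  Option A: v=25, gcd(5,25)=5 -> preserves
  Option B: v=77, gcd(5,77)=1 -> changes
  Option C: v=72, gcd(5,72)=1 -> changes
  Option D: v=68, gcd(5,68)=1 -> changes
  Option E: v=48, gcd(5,48)=1 -> changes

Answer: A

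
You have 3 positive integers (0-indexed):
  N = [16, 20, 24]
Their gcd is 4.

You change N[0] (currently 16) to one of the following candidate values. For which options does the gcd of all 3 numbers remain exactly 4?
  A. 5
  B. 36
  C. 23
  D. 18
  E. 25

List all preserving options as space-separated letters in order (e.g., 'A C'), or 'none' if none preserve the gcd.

Answer: B

Derivation:
Old gcd = 4; gcd of others (without N[0]) = 4
New gcd for candidate v: gcd(4, v). Preserves old gcd iff gcd(4, v) = 4.
  Option A: v=5, gcd(4,5)=1 -> changes
  Option B: v=36, gcd(4,36)=4 -> preserves
  Option C: v=23, gcd(4,23)=1 -> changes
  Option D: v=18, gcd(4,18)=2 -> changes
  Option E: v=25, gcd(4,25)=1 -> changes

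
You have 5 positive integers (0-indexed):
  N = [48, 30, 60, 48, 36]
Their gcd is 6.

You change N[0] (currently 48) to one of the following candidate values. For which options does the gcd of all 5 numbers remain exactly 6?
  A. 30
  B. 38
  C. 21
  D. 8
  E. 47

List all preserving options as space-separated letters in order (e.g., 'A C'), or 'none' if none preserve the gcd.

Old gcd = 6; gcd of others (without N[0]) = 6
New gcd for candidate v: gcd(6, v). Preserves old gcd iff gcd(6, v) = 6.
  Option A: v=30, gcd(6,30)=6 -> preserves
  Option B: v=38, gcd(6,38)=2 -> changes
  Option C: v=21, gcd(6,21)=3 -> changes
  Option D: v=8, gcd(6,8)=2 -> changes
  Option E: v=47, gcd(6,47)=1 -> changes

Answer: A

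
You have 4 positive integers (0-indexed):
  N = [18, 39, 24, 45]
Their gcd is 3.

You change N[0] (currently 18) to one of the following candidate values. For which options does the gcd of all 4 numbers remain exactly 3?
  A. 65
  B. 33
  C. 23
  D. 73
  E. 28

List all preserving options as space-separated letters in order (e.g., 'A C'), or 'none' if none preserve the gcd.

Answer: B

Derivation:
Old gcd = 3; gcd of others (without N[0]) = 3
New gcd for candidate v: gcd(3, v). Preserves old gcd iff gcd(3, v) = 3.
  Option A: v=65, gcd(3,65)=1 -> changes
  Option B: v=33, gcd(3,33)=3 -> preserves
  Option C: v=23, gcd(3,23)=1 -> changes
  Option D: v=73, gcd(3,73)=1 -> changes
  Option E: v=28, gcd(3,28)=1 -> changes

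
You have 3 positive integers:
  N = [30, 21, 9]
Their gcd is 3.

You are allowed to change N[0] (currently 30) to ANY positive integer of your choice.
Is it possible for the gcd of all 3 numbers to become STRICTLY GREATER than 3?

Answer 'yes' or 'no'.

Current gcd = 3
gcd of all OTHER numbers (without N[0]=30): gcd([21, 9]) = 3
The new gcd after any change is gcd(3, new_value).
This can be at most 3.
Since 3 = old gcd 3, the gcd can only stay the same or decrease.

Answer: no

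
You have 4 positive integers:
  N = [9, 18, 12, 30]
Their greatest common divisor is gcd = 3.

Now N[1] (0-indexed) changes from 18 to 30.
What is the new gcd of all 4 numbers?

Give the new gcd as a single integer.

Numbers: [9, 18, 12, 30], gcd = 3
Change: index 1, 18 -> 30
gcd of the OTHER numbers (without index 1): gcd([9, 12, 30]) = 3
New gcd = gcd(g_others, new_val) = gcd(3, 30) = 3

Answer: 3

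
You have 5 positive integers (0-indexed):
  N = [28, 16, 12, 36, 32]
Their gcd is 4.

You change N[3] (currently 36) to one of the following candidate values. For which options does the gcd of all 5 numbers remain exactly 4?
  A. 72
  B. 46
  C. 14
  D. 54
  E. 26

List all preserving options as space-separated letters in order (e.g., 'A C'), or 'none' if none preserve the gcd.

Answer: A

Derivation:
Old gcd = 4; gcd of others (without N[3]) = 4
New gcd for candidate v: gcd(4, v). Preserves old gcd iff gcd(4, v) = 4.
  Option A: v=72, gcd(4,72)=4 -> preserves
  Option B: v=46, gcd(4,46)=2 -> changes
  Option C: v=14, gcd(4,14)=2 -> changes
  Option D: v=54, gcd(4,54)=2 -> changes
  Option E: v=26, gcd(4,26)=2 -> changes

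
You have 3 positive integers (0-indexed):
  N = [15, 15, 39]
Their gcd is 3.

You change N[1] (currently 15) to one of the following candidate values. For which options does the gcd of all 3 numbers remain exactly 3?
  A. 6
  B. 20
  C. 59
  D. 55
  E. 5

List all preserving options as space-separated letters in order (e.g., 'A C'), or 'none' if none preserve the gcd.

Old gcd = 3; gcd of others (without N[1]) = 3
New gcd for candidate v: gcd(3, v). Preserves old gcd iff gcd(3, v) = 3.
  Option A: v=6, gcd(3,6)=3 -> preserves
  Option B: v=20, gcd(3,20)=1 -> changes
  Option C: v=59, gcd(3,59)=1 -> changes
  Option D: v=55, gcd(3,55)=1 -> changes
  Option E: v=5, gcd(3,5)=1 -> changes

Answer: A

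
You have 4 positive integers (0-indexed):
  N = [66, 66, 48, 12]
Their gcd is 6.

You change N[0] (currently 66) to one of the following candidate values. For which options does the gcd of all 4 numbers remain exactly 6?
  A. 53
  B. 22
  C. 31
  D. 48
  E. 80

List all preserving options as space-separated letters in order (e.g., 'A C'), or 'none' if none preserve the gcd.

Old gcd = 6; gcd of others (without N[0]) = 6
New gcd for candidate v: gcd(6, v). Preserves old gcd iff gcd(6, v) = 6.
  Option A: v=53, gcd(6,53)=1 -> changes
  Option B: v=22, gcd(6,22)=2 -> changes
  Option C: v=31, gcd(6,31)=1 -> changes
  Option D: v=48, gcd(6,48)=6 -> preserves
  Option E: v=80, gcd(6,80)=2 -> changes

Answer: D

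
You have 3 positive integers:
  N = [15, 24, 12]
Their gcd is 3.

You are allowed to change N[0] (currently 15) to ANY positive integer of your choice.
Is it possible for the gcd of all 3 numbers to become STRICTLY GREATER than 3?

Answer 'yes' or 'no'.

Current gcd = 3
gcd of all OTHER numbers (without N[0]=15): gcd([24, 12]) = 12
The new gcd after any change is gcd(12, new_value).
This can be at most 12.
Since 12 > old gcd 3, the gcd CAN increase (e.g., set N[0] = 12).

Answer: yes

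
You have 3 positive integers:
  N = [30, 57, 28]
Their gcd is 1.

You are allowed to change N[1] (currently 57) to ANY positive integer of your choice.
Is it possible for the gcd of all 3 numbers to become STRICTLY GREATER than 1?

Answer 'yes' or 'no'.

Answer: yes

Derivation:
Current gcd = 1
gcd of all OTHER numbers (without N[1]=57): gcd([30, 28]) = 2
The new gcd after any change is gcd(2, new_value).
This can be at most 2.
Since 2 > old gcd 1, the gcd CAN increase (e.g., set N[1] = 2).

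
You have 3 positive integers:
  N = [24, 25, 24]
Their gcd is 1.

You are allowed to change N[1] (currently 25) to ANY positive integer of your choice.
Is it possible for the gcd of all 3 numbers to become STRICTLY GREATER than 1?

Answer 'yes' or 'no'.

Current gcd = 1
gcd of all OTHER numbers (without N[1]=25): gcd([24, 24]) = 24
The new gcd after any change is gcd(24, new_value).
This can be at most 24.
Since 24 > old gcd 1, the gcd CAN increase (e.g., set N[1] = 24).

Answer: yes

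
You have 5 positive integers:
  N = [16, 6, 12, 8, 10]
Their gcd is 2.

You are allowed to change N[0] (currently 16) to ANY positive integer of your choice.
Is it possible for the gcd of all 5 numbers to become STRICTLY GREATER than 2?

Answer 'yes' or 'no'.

Answer: no

Derivation:
Current gcd = 2
gcd of all OTHER numbers (without N[0]=16): gcd([6, 12, 8, 10]) = 2
The new gcd after any change is gcd(2, new_value).
This can be at most 2.
Since 2 = old gcd 2, the gcd can only stay the same or decrease.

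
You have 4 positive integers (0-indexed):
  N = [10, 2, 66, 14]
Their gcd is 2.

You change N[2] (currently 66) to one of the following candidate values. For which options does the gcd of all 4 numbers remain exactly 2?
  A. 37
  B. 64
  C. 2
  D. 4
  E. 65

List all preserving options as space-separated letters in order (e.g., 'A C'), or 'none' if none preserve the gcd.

Answer: B C D

Derivation:
Old gcd = 2; gcd of others (without N[2]) = 2
New gcd for candidate v: gcd(2, v). Preserves old gcd iff gcd(2, v) = 2.
  Option A: v=37, gcd(2,37)=1 -> changes
  Option B: v=64, gcd(2,64)=2 -> preserves
  Option C: v=2, gcd(2,2)=2 -> preserves
  Option D: v=4, gcd(2,4)=2 -> preserves
  Option E: v=65, gcd(2,65)=1 -> changes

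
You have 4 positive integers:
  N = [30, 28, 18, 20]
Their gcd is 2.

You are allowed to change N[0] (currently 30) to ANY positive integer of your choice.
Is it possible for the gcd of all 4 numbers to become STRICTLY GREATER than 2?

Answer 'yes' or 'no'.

Current gcd = 2
gcd of all OTHER numbers (without N[0]=30): gcd([28, 18, 20]) = 2
The new gcd after any change is gcd(2, new_value).
This can be at most 2.
Since 2 = old gcd 2, the gcd can only stay the same or decrease.

Answer: no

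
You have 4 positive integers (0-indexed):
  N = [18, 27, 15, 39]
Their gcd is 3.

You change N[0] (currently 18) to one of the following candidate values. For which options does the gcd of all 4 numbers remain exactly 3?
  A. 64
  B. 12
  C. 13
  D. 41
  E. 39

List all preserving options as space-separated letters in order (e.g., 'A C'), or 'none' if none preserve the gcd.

Answer: B E

Derivation:
Old gcd = 3; gcd of others (without N[0]) = 3
New gcd for candidate v: gcd(3, v). Preserves old gcd iff gcd(3, v) = 3.
  Option A: v=64, gcd(3,64)=1 -> changes
  Option B: v=12, gcd(3,12)=3 -> preserves
  Option C: v=13, gcd(3,13)=1 -> changes
  Option D: v=41, gcd(3,41)=1 -> changes
  Option E: v=39, gcd(3,39)=3 -> preserves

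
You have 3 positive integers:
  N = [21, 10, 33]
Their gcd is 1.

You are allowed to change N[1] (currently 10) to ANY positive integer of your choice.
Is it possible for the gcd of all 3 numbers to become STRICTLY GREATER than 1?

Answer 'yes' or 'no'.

Current gcd = 1
gcd of all OTHER numbers (without N[1]=10): gcd([21, 33]) = 3
The new gcd after any change is gcd(3, new_value).
This can be at most 3.
Since 3 > old gcd 1, the gcd CAN increase (e.g., set N[1] = 3).

Answer: yes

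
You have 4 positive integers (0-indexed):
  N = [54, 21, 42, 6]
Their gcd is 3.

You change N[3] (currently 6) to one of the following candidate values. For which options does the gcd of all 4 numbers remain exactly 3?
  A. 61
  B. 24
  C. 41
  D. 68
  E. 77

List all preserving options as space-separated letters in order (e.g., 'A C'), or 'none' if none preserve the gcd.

Old gcd = 3; gcd of others (without N[3]) = 3
New gcd for candidate v: gcd(3, v). Preserves old gcd iff gcd(3, v) = 3.
  Option A: v=61, gcd(3,61)=1 -> changes
  Option B: v=24, gcd(3,24)=3 -> preserves
  Option C: v=41, gcd(3,41)=1 -> changes
  Option D: v=68, gcd(3,68)=1 -> changes
  Option E: v=77, gcd(3,77)=1 -> changes

Answer: B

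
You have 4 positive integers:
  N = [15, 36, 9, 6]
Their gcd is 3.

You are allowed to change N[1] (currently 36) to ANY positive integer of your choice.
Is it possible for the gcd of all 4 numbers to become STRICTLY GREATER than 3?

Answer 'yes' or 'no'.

Answer: no

Derivation:
Current gcd = 3
gcd of all OTHER numbers (without N[1]=36): gcd([15, 9, 6]) = 3
The new gcd after any change is gcd(3, new_value).
This can be at most 3.
Since 3 = old gcd 3, the gcd can only stay the same or decrease.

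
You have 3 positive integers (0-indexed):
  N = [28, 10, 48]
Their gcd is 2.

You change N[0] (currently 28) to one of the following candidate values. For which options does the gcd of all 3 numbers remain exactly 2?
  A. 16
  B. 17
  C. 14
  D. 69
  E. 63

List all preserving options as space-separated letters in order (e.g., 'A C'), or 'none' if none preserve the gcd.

Answer: A C

Derivation:
Old gcd = 2; gcd of others (without N[0]) = 2
New gcd for candidate v: gcd(2, v). Preserves old gcd iff gcd(2, v) = 2.
  Option A: v=16, gcd(2,16)=2 -> preserves
  Option B: v=17, gcd(2,17)=1 -> changes
  Option C: v=14, gcd(2,14)=2 -> preserves
  Option D: v=69, gcd(2,69)=1 -> changes
  Option E: v=63, gcd(2,63)=1 -> changes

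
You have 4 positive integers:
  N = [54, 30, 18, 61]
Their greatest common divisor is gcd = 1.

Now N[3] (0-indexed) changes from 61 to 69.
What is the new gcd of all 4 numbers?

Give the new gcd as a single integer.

Answer: 3

Derivation:
Numbers: [54, 30, 18, 61], gcd = 1
Change: index 3, 61 -> 69
gcd of the OTHER numbers (without index 3): gcd([54, 30, 18]) = 6
New gcd = gcd(g_others, new_val) = gcd(6, 69) = 3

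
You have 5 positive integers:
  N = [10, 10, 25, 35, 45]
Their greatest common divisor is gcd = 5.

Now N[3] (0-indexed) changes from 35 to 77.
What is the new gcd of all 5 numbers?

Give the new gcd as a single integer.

Numbers: [10, 10, 25, 35, 45], gcd = 5
Change: index 3, 35 -> 77
gcd of the OTHER numbers (without index 3): gcd([10, 10, 25, 45]) = 5
New gcd = gcd(g_others, new_val) = gcd(5, 77) = 1

Answer: 1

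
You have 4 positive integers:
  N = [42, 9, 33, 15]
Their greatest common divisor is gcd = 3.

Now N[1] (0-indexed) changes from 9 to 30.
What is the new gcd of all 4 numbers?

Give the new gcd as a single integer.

Answer: 3

Derivation:
Numbers: [42, 9, 33, 15], gcd = 3
Change: index 1, 9 -> 30
gcd of the OTHER numbers (without index 1): gcd([42, 33, 15]) = 3
New gcd = gcd(g_others, new_val) = gcd(3, 30) = 3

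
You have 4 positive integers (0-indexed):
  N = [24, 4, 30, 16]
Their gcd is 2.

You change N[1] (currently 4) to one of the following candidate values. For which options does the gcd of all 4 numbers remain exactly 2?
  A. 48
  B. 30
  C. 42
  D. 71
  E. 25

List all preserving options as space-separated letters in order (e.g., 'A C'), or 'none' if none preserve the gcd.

Answer: A B C

Derivation:
Old gcd = 2; gcd of others (without N[1]) = 2
New gcd for candidate v: gcd(2, v). Preserves old gcd iff gcd(2, v) = 2.
  Option A: v=48, gcd(2,48)=2 -> preserves
  Option B: v=30, gcd(2,30)=2 -> preserves
  Option C: v=42, gcd(2,42)=2 -> preserves
  Option D: v=71, gcd(2,71)=1 -> changes
  Option E: v=25, gcd(2,25)=1 -> changes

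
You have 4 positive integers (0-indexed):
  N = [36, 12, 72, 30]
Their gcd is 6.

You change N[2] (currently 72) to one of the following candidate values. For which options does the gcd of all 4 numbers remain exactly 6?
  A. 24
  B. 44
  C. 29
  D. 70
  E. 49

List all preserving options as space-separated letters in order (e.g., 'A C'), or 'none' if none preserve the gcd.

Old gcd = 6; gcd of others (without N[2]) = 6
New gcd for candidate v: gcd(6, v). Preserves old gcd iff gcd(6, v) = 6.
  Option A: v=24, gcd(6,24)=6 -> preserves
  Option B: v=44, gcd(6,44)=2 -> changes
  Option C: v=29, gcd(6,29)=1 -> changes
  Option D: v=70, gcd(6,70)=2 -> changes
  Option E: v=49, gcd(6,49)=1 -> changes

Answer: A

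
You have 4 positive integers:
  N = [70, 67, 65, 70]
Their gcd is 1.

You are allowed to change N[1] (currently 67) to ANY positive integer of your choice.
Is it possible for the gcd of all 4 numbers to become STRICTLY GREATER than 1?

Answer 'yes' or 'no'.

Answer: yes

Derivation:
Current gcd = 1
gcd of all OTHER numbers (without N[1]=67): gcd([70, 65, 70]) = 5
The new gcd after any change is gcd(5, new_value).
This can be at most 5.
Since 5 > old gcd 1, the gcd CAN increase (e.g., set N[1] = 5).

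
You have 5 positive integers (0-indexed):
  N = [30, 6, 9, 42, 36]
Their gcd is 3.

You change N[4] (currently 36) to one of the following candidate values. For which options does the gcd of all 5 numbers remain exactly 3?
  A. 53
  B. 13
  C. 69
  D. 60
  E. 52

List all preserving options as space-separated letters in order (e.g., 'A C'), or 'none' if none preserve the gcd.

Answer: C D

Derivation:
Old gcd = 3; gcd of others (without N[4]) = 3
New gcd for candidate v: gcd(3, v). Preserves old gcd iff gcd(3, v) = 3.
  Option A: v=53, gcd(3,53)=1 -> changes
  Option B: v=13, gcd(3,13)=1 -> changes
  Option C: v=69, gcd(3,69)=3 -> preserves
  Option D: v=60, gcd(3,60)=3 -> preserves
  Option E: v=52, gcd(3,52)=1 -> changes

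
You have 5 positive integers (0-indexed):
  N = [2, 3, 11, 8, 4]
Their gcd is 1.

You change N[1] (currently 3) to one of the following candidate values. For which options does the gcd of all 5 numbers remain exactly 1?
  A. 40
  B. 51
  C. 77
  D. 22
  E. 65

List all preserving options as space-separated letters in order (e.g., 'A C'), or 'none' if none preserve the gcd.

Old gcd = 1; gcd of others (without N[1]) = 1
New gcd for candidate v: gcd(1, v). Preserves old gcd iff gcd(1, v) = 1.
  Option A: v=40, gcd(1,40)=1 -> preserves
  Option B: v=51, gcd(1,51)=1 -> preserves
  Option C: v=77, gcd(1,77)=1 -> preserves
  Option D: v=22, gcd(1,22)=1 -> preserves
  Option E: v=65, gcd(1,65)=1 -> preserves

Answer: A B C D E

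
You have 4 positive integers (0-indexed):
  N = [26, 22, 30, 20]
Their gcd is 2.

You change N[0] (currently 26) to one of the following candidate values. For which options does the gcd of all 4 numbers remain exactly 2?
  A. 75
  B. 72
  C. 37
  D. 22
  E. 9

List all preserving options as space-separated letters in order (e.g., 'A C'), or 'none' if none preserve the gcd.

Old gcd = 2; gcd of others (without N[0]) = 2
New gcd for candidate v: gcd(2, v). Preserves old gcd iff gcd(2, v) = 2.
  Option A: v=75, gcd(2,75)=1 -> changes
  Option B: v=72, gcd(2,72)=2 -> preserves
  Option C: v=37, gcd(2,37)=1 -> changes
  Option D: v=22, gcd(2,22)=2 -> preserves
  Option E: v=9, gcd(2,9)=1 -> changes

Answer: B D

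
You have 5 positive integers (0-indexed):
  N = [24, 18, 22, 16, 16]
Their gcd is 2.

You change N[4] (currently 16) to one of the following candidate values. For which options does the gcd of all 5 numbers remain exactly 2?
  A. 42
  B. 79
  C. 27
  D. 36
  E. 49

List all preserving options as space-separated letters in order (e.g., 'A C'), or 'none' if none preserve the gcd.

Answer: A D

Derivation:
Old gcd = 2; gcd of others (without N[4]) = 2
New gcd for candidate v: gcd(2, v). Preserves old gcd iff gcd(2, v) = 2.
  Option A: v=42, gcd(2,42)=2 -> preserves
  Option B: v=79, gcd(2,79)=1 -> changes
  Option C: v=27, gcd(2,27)=1 -> changes
  Option D: v=36, gcd(2,36)=2 -> preserves
  Option E: v=49, gcd(2,49)=1 -> changes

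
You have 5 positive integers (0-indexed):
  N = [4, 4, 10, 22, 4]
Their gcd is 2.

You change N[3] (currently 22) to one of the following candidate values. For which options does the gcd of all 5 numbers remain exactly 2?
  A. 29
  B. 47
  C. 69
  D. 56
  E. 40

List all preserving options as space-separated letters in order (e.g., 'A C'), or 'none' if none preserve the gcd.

Answer: D E

Derivation:
Old gcd = 2; gcd of others (without N[3]) = 2
New gcd for candidate v: gcd(2, v). Preserves old gcd iff gcd(2, v) = 2.
  Option A: v=29, gcd(2,29)=1 -> changes
  Option B: v=47, gcd(2,47)=1 -> changes
  Option C: v=69, gcd(2,69)=1 -> changes
  Option D: v=56, gcd(2,56)=2 -> preserves
  Option E: v=40, gcd(2,40)=2 -> preserves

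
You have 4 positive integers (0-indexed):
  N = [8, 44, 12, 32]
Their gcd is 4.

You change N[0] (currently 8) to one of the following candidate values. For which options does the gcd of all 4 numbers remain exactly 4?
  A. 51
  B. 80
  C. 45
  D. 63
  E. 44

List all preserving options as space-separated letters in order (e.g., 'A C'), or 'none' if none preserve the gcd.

Old gcd = 4; gcd of others (without N[0]) = 4
New gcd for candidate v: gcd(4, v). Preserves old gcd iff gcd(4, v) = 4.
  Option A: v=51, gcd(4,51)=1 -> changes
  Option B: v=80, gcd(4,80)=4 -> preserves
  Option C: v=45, gcd(4,45)=1 -> changes
  Option D: v=63, gcd(4,63)=1 -> changes
  Option E: v=44, gcd(4,44)=4 -> preserves

Answer: B E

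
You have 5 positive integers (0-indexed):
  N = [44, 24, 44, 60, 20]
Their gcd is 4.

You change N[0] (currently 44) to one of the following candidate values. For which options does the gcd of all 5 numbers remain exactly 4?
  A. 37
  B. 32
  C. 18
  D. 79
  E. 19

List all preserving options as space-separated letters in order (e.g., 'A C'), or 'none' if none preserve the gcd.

Answer: B

Derivation:
Old gcd = 4; gcd of others (without N[0]) = 4
New gcd for candidate v: gcd(4, v). Preserves old gcd iff gcd(4, v) = 4.
  Option A: v=37, gcd(4,37)=1 -> changes
  Option B: v=32, gcd(4,32)=4 -> preserves
  Option C: v=18, gcd(4,18)=2 -> changes
  Option D: v=79, gcd(4,79)=1 -> changes
  Option E: v=19, gcd(4,19)=1 -> changes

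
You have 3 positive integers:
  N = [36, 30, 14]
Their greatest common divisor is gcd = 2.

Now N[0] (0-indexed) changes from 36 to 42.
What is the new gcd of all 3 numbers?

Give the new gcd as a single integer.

Numbers: [36, 30, 14], gcd = 2
Change: index 0, 36 -> 42
gcd of the OTHER numbers (without index 0): gcd([30, 14]) = 2
New gcd = gcd(g_others, new_val) = gcd(2, 42) = 2

Answer: 2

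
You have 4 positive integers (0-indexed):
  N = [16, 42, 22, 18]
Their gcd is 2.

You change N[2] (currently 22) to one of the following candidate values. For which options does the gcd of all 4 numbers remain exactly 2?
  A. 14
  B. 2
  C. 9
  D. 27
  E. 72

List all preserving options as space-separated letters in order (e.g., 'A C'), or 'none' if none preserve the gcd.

Old gcd = 2; gcd of others (without N[2]) = 2
New gcd for candidate v: gcd(2, v). Preserves old gcd iff gcd(2, v) = 2.
  Option A: v=14, gcd(2,14)=2 -> preserves
  Option B: v=2, gcd(2,2)=2 -> preserves
  Option C: v=9, gcd(2,9)=1 -> changes
  Option D: v=27, gcd(2,27)=1 -> changes
  Option E: v=72, gcd(2,72)=2 -> preserves

Answer: A B E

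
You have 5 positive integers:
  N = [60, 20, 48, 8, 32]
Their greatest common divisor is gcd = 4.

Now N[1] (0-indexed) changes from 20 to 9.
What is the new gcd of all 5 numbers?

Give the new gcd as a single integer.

Numbers: [60, 20, 48, 8, 32], gcd = 4
Change: index 1, 20 -> 9
gcd of the OTHER numbers (without index 1): gcd([60, 48, 8, 32]) = 4
New gcd = gcd(g_others, new_val) = gcd(4, 9) = 1

Answer: 1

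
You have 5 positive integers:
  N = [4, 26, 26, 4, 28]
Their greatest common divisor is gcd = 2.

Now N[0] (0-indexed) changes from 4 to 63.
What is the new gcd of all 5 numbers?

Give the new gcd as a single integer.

Answer: 1

Derivation:
Numbers: [4, 26, 26, 4, 28], gcd = 2
Change: index 0, 4 -> 63
gcd of the OTHER numbers (without index 0): gcd([26, 26, 4, 28]) = 2
New gcd = gcd(g_others, new_val) = gcd(2, 63) = 1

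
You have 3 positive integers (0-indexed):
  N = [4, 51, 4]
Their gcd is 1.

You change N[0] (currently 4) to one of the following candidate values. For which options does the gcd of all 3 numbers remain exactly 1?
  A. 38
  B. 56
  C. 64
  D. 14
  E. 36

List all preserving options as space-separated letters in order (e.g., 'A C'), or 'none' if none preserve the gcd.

Old gcd = 1; gcd of others (without N[0]) = 1
New gcd for candidate v: gcd(1, v). Preserves old gcd iff gcd(1, v) = 1.
  Option A: v=38, gcd(1,38)=1 -> preserves
  Option B: v=56, gcd(1,56)=1 -> preserves
  Option C: v=64, gcd(1,64)=1 -> preserves
  Option D: v=14, gcd(1,14)=1 -> preserves
  Option E: v=36, gcd(1,36)=1 -> preserves

Answer: A B C D E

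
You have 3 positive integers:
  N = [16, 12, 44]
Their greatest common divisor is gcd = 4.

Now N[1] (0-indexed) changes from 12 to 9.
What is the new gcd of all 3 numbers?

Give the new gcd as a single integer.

Answer: 1

Derivation:
Numbers: [16, 12, 44], gcd = 4
Change: index 1, 12 -> 9
gcd of the OTHER numbers (without index 1): gcd([16, 44]) = 4
New gcd = gcd(g_others, new_val) = gcd(4, 9) = 1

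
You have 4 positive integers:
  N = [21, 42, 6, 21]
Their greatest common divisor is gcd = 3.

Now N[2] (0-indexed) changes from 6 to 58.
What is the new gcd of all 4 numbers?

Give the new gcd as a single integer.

Answer: 1

Derivation:
Numbers: [21, 42, 6, 21], gcd = 3
Change: index 2, 6 -> 58
gcd of the OTHER numbers (without index 2): gcd([21, 42, 21]) = 21
New gcd = gcd(g_others, new_val) = gcd(21, 58) = 1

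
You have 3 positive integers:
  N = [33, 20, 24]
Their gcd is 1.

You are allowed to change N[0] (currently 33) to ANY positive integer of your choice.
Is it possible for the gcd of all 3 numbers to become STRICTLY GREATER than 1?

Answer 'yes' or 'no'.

Answer: yes

Derivation:
Current gcd = 1
gcd of all OTHER numbers (without N[0]=33): gcd([20, 24]) = 4
The new gcd after any change is gcd(4, new_value).
This can be at most 4.
Since 4 > old gcd 1, the gcd CAN increase (e.g., set N[0] = 4).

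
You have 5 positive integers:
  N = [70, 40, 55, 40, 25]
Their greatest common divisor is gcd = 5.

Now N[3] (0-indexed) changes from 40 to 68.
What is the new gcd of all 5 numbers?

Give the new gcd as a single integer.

Answer: 1

Derivation:
Numbers: [70, 40, 55, 40, 25], gcd = 5
Change: index 3, 40 -> 68
gcd of the OTHER numbers (without index 3): gcd([70, 40, 55, 25]) = 5
New gcd = gcd(g_others, new_val) = gcd(5, 68) = 1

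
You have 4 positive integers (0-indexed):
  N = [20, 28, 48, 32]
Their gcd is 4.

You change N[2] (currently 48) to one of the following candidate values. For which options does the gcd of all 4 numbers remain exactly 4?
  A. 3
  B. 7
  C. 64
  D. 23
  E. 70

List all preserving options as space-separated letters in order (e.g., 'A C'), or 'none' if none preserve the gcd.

Old gcd = 4; gcd of others (without N[2]) = 4
New gcd for candidate v: gcd(4, v). Preserves old gcd iff gcd(4, v) = 4.
  Option A: v=3, gcd(4,3)=1 -> changes
  Option B: v=7, gcd(4,7)=1 -> changes
  Option C: v=64, gcd(4,64)=4 -> preserves
  Option D: v=23, gcd(4,23)=1 -> changes
  Option E: v=70, gcd(4,70)=2 -> changes

Answer: C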